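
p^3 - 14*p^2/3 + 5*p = p*(p - 3)*(p - 5/3)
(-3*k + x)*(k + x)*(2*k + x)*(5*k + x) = -30*k^4 - 41*k^3*x - 7*k^2*x^2 + 5*k*x^3 + x^4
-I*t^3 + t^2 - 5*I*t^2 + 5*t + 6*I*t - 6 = (t - 1)*(t + 6)*(-I*t + 1)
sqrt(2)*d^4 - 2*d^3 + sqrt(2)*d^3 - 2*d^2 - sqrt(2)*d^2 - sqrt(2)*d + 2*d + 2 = (d - 1)*(d + 1)*(d - sqrt(2))*(sqrt(2)*d + sqrt(2))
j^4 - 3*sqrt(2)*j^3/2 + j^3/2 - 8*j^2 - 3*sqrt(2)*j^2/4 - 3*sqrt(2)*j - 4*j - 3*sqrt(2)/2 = (j + 1/2)*(j - 3*sqrt(2))*(j + sqrt(2)/2)*(j + sqrt(2))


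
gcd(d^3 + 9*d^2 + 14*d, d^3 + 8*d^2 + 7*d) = d^2 + 7*d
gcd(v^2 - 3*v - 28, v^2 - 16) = v + 4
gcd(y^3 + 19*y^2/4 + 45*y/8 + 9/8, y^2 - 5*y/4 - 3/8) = y + 1/4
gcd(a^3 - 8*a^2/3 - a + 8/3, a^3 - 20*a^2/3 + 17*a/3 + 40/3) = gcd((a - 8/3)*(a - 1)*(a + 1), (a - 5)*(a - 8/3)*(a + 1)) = a^2 - 5*a/3 - 8/3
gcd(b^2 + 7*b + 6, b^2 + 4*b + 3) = b + 1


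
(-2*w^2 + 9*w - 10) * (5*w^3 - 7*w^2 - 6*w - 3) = -10*w^5 + 59*w^4 - 101*w^3 + 22*w^2 + 33*w + 30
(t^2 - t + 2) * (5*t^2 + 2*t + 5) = 5*t^4 - 3*t^3 + 13*t^2 - t + 10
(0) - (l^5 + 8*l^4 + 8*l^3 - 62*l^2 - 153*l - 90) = -l^5 - 8*l^4 - 8*l^3 + 62*l^2 + 153*l + 90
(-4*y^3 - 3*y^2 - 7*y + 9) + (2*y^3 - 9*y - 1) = -2*y^3 - 3*y^2 - 16*y + 8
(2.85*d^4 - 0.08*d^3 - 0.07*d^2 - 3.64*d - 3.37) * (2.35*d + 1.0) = 6.6975*d^5 + 2.662*d^4 - 0.2445*d^3 - 8.624*d^2 - 11.5595*d - 3.37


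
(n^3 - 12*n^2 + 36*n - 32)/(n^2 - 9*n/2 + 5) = 2*(n^2 - 10*n + 16)/(2*n - 5)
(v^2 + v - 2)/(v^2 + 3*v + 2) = (v - 1)/(v + 1)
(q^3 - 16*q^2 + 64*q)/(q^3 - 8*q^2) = (q - 8)/q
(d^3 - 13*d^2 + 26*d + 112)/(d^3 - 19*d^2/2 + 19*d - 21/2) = 2*(d^2 - 6*d - 16)/(2*d^2 - 5*d + 3)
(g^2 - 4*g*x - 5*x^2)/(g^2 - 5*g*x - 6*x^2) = (-g + 5*x)/(-g + 6*x)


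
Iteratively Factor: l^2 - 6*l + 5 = (l - 5)*(l - 1)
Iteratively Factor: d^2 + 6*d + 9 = (d + 3)*(d + 3)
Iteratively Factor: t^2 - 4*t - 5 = (t + 1)*(t - 5)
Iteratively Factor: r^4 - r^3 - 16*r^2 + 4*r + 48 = (r - 4)*(r^3 + 3*r^2 - 4*r - 12) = (r - 4)*(r + 3)*(r^2 - 4) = (r - 4)*(r + 2)*(r + 3)*(r - 2)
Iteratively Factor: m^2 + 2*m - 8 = (m + 4)*(m - 2)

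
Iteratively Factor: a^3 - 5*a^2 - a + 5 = (a - 5)*(a^2 - 1) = (a - 5)*(a + 1)*(a - 1)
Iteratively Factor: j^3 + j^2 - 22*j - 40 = (j - 5)*(j^2 + 6*j + 8) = (j - 5)*(j + 4)*(j + 2)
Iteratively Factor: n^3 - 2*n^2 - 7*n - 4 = (n - 4)*(n^2 + 2*n + 1) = (n - 4)*(n + 1)*(n + 1)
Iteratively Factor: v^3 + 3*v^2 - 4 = (v + 2)*(v^2 + v - 2) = (v + 2)^2*(v - 1)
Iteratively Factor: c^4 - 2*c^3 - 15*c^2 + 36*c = (c + 4)*(c^3 - 6*c^2 + 9*c) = (c - 3)*(c + 4)*(c^2 - 3*c) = (c - 3)^2*(c + 4)*(c)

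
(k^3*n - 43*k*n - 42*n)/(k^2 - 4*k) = n*(k^3 - 43*k - 42)/(k*(k - 4))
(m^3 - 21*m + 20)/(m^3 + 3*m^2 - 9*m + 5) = (m - 4)/(m - 1)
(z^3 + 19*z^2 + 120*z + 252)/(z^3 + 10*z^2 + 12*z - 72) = (z + 7)/(z - 2)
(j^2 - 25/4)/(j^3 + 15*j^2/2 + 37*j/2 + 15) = (j - 5/2)/(j^2 + 5*j + 6)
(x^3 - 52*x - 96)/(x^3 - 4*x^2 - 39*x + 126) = (x^2 - 6*x - 16)/(x^2 - 10*x + 21)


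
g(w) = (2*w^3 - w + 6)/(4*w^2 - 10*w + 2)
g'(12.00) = 0.47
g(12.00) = 7.53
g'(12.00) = 0.47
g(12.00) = 7.53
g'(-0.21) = 3.78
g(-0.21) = 1.45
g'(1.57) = -5.70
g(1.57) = -3.17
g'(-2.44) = 0.45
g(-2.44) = -0.41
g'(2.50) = -68.62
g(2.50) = 17.38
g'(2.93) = -7.30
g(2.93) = 7.58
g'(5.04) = 0.09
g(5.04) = 4.83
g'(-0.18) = 4.36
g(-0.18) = 1.57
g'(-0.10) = 6.82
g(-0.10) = 2.01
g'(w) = (10 - 8*w)*(2*w^3 - w + 6)/(4*w^2 - 10*w + 2)^2 + (6*w^2 - 1)/(4*w^2 - 10*w + 2)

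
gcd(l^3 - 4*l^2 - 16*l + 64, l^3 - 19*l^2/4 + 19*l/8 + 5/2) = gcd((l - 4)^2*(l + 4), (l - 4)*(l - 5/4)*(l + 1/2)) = l - 4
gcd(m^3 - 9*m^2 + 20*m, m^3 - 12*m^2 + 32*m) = m^2 - 4*m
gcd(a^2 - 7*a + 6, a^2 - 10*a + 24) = a - 6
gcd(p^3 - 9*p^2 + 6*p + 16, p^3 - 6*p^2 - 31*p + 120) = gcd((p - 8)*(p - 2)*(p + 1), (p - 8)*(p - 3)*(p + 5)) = p - 8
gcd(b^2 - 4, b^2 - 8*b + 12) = b - 2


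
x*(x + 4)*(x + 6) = x^3 + 10*x^2 + 24*x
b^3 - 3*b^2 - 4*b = b*(b - 4)*(b + 1)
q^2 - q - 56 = (q - 8)*(q + 7)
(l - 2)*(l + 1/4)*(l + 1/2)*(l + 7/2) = l^4 + 9*l^3/4 - 23*l^2/4 - 81*l/16 - 7/8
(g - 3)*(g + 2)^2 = g^3 + g^2 - 8*g - 12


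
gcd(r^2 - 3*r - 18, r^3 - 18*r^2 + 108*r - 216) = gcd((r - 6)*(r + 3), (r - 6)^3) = r - 6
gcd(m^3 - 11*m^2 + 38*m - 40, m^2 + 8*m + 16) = 1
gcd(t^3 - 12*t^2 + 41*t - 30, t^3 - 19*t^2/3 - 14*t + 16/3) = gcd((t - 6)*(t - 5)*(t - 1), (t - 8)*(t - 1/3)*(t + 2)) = 1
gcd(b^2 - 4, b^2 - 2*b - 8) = b + 2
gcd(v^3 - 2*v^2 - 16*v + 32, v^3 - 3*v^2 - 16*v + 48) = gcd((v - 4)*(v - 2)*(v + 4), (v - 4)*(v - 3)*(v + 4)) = v^2 - 16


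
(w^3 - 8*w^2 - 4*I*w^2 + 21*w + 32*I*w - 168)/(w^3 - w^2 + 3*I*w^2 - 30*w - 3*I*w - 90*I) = (w^2 - w*(8 + 7*I) + 56*I)/(w^2 - w - 30)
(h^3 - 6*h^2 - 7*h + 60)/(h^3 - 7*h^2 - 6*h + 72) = (h - 5)/(h - 6)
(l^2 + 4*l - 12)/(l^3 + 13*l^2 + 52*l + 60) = (l - 2)/(l^2 + 7*l + 10)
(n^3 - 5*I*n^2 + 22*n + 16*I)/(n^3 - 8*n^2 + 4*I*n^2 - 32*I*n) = (n^3 - 5*I*n^2 + 22*n + 16*I)/(n*(n^2 + 4*n*(-2 + I) - 32*I))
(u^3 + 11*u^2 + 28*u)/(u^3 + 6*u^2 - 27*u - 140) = u/(u - 5)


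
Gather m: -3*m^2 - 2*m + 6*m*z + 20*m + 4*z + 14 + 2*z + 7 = -3*m^2 + m*(6*z + 18) + 6*z + 21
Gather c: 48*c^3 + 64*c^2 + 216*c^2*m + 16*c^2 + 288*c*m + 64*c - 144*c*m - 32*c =48*c^3 + c^2*(216*m + 80) + c*(144*m + 32)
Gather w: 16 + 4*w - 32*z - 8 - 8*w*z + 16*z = w*(4 - 8*z) - 16*z + 8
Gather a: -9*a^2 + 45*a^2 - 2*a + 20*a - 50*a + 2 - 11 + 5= 36*a^2 - 32*a - 4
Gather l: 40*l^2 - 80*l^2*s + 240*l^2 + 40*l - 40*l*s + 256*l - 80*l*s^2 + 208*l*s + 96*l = l^2*(280 - 80*s) + l*(-80*s^2 + 168*s + 392)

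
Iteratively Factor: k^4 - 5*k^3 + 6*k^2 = (k)*(k^3 - 5*k^2 + 6*k) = k*(k - 3)*(k^2 - 2*k) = k*(k - 3)*(k - 2)*(k)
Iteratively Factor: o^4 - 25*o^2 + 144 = (o + 3)*(o^3 - 3*o^2 - 16*o + 48) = (o - 4)*(o + 3)*(o^2 + o - 12) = (o - 4)*(o + 3)*(o + 4)*(o - 3)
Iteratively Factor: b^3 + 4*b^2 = (b + 4)*(b^2) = b*(b + 4)*(b)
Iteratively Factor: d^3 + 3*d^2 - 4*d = (d)*(d^2 + 3*d - 4) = d*(d - 1)*(d + 4)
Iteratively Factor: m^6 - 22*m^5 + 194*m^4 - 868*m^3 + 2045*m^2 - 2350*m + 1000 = (m - 5)*(m^5 - 17*m^4 + 109*m^3 - 323*m^2 + 430*m - 200) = (m - 5)^2*(m^4 - 12*m^3 + 49*m^2 - 78*m + 40) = (m - 5)^2*(m - 4)*(m^3 - 8*m^2 + 17*m - 10) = (m - 5)^2*(m - 4)*(m - 2)*(m^2 - 6*m + 5) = (m - 5)^3*(m - 4)*(m - 2)*(m - 1)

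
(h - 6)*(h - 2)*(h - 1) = h^3 - 9*h^2 + 20*h - 12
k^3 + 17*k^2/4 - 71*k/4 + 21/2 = (k - 2)*(k - 3/4)*(k + 7)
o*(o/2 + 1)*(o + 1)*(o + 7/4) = o^4/2 + 19*o^3/8 + 29*o^2/8 + 7*o/4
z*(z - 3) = z^2 - 3*z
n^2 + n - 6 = (n - 2)*(n + 3)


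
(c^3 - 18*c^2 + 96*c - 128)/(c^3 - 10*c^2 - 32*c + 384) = (c - 2)/(c + 6)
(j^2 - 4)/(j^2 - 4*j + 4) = (j + 2)/(j - 2)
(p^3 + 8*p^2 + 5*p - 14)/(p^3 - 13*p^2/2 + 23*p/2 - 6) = 2*(p^2 + 9*p + 14)/(2*p^2 - 11*p + 12)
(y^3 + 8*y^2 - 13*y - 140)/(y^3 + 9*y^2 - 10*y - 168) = (y + 5)/(y + 6)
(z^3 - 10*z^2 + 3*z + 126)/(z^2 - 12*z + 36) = (z^2 - 4*z - 21)/(z - 6)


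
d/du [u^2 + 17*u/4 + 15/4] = 2*u + 17/4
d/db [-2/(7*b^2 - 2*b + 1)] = 4*(7*b - 1)/(7*b^2 - 2*b + 1)^2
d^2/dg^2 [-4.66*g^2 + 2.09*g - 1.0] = -9.32000000000000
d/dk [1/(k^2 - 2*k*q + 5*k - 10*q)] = (-2*k + 2*q - 5)/(k^2 - 2*k*q + 5*k - 10*q)^2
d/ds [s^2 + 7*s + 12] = 2*s + 7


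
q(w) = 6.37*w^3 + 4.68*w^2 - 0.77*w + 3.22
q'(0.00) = -0.77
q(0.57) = 5.48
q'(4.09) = 357.19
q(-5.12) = -725.12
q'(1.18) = 36.88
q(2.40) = 116.39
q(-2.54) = -69.02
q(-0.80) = 3.57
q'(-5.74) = 575.13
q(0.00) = 3.22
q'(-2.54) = 98.75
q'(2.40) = 131.77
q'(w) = 19.11*w^2 + 9.36*w - 0.77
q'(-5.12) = 452.26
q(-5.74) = -1042.85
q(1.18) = 19.29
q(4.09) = 514.18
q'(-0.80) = 3.97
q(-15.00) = -20430.98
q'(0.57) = 10.77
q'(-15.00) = 4158.58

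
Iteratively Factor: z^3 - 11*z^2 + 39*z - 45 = (z - 3)*(z^2 - 8*z + 15) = (z - 5)*(z - 3)*(z - 3)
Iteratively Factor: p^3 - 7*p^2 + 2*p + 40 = (p - 5)*(p^2 - 2*p - 8) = (p - 5)*(p - 4)*(p + 2)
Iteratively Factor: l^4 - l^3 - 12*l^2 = (l)*(l^3 - l^2 - 12*l) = l^2*(l^2 - l - 12) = l^2*(l - 4)*(l + 3)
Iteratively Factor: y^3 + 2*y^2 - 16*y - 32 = (y + 4)*(y^2 - 2*y - 8) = (y + 2)*(y + 4)*(y - 4)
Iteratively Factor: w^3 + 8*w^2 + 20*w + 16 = (w + 4)*(w^2 + 4*w + 4) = (w + 2)*(w + 4)*(w + 2)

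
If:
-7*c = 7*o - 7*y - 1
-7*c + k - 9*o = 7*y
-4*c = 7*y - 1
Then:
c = 1/4 - 7*y/4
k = 39*y/2 + 11/14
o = 11*y/4 - 3/28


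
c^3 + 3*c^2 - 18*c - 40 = (c - 4)*(c + 2)*(c + 5)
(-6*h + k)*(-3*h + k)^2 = -54*h^3 + 45*h^2*k - 12*h*k^2 + k^3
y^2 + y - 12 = (y - 3)*(y + 4)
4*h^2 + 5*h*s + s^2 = (h + s)*(4*h + s)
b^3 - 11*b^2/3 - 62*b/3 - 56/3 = (b - 7)*(b + 4/3)*(b + 2)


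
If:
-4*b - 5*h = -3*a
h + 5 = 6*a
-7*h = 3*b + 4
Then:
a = 49/87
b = 71/29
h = -47/29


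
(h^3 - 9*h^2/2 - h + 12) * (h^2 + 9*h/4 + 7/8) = h^5 - 9*h^4/4 - 41*h^3/4 + 93*h^2/16 + 209*h/8 + 21/2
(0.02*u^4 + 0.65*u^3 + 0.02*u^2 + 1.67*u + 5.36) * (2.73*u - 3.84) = 0.0546*u^5 + 1.6977*u^4 - 2.4414*u^3 + 4.4823*u^2 + 8.22*u - 20.5824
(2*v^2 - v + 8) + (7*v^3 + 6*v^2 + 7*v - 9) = 7*v^3 + 8*v^2 + 6*v - 1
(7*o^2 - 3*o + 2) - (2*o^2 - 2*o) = 5*o^2 - o + 2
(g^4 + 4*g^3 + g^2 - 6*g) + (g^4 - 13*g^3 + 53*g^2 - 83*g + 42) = 2*g^4 - 9*g^3 + 54*g^2 - 89*g + 42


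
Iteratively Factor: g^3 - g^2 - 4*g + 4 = (g - 2)*(g^2 + g - 2) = (g - 2)*(g - 1)*(g + 2)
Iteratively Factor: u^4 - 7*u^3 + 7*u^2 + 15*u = (u + 1)*(u^3 - 8*u^2 + 15*u) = u*(u + 1)*(u^2 - 8*u + 15) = u*(u - 5)*(u + 1)*(u - 3)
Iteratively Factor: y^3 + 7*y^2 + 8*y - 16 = (y - 1)*(y^2 + 8*y + 16) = (y - 1)*(y + 4)*(y + 4)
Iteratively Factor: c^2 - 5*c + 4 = (c - 1)*(c - 4)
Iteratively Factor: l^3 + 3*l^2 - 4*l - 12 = (l + 3)*(l^2 - 4) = (l - 2)*(l + 3)*(l + 2)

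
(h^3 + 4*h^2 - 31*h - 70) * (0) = 0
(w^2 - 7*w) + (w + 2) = w^2 - 6*w + 2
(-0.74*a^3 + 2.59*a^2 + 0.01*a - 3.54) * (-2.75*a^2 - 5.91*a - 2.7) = 2.035*a^5 - 2.7491*a^4 - 13.3364*a^3 + 2.6829*a^2 + 20.8944*a + 9.558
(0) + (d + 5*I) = d + 5*I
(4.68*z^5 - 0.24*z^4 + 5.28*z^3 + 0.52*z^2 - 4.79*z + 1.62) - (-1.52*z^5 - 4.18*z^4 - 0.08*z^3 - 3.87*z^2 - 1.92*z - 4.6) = 6.2*z^5 + 3.94*z^4 + 5.36*z^3 + 4.39*z^2 - 2.87*z + 6.22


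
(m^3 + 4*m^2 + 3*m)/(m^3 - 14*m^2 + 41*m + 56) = m*(m + 3)/(m^2 - 15*m + 56)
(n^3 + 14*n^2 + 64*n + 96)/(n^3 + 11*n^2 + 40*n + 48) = (n + 6)/(n + 3)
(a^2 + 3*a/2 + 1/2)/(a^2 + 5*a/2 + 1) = (a + 1)/(a + 2)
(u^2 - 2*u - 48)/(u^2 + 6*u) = (u - 8)/u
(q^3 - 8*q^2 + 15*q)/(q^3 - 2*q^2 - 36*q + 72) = q*(q^2 - 8*q + 15)/(q^3 - 2*q^2 - 36*q + 72)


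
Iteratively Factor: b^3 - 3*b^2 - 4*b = (b + 1)*(b^2 - 4*b) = (b - 4)*(b + 1)*(b)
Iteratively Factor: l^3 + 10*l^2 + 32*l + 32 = (l + 2)*(l^2 + 8*l + 16) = (l + 2)*(l + 4)*(l + 4)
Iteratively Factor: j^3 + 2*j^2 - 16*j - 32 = (j + 4)*(j^2 - 2*j - 8) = (j - 4)*(j + 4)*(j + 2)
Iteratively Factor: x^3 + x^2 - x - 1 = (x - 1)*(x^2 + 2*x + 1) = (x - 1)*(x + 1)*(x + 1)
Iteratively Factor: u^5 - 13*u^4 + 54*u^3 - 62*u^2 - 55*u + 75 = (u + 1)*(u^4 - 14*u^3 + 68*u^2 - 130*u + 75) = (u - 5)*(u + 1)*(u^3 - 9*u^2 + 23*u - 15) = (u - 5)*(u - 3)*(u + 1)*(u^2 - 6*u + 5) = (u - 5)*(u - 3)*(u - 1)*(u + 1)*(u - 5)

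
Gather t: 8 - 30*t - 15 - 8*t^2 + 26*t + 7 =-8*t^2 - 4*t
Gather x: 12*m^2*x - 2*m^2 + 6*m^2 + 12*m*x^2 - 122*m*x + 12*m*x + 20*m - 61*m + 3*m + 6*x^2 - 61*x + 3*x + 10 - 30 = 4*m^2 - 38*m + x^2*(12*m + 6) + x*(12*m^2 - 110*m - 58) - 20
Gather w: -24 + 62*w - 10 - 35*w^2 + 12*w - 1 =-35*w^2 + 74*w - 35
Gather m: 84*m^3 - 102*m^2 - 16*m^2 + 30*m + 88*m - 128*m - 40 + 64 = 84*m^3 - 118*m^2 - 10*m + 24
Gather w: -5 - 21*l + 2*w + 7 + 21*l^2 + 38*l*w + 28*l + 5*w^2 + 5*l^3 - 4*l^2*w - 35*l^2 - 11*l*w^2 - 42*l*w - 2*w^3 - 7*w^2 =5*l^3 - 14*l^2 + 7*l - 2*w^3 + w^2*(-11*l - 2) + w*(-4*l^2 - 4*l + 2) + 2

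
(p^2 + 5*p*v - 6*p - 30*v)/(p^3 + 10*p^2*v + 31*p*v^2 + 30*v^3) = (p - 6)/(p^2 + 5*p*v + 6*v^2)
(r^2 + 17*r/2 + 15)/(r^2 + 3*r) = (r^2 + 17*r/2 + 15)/(r*(r + 3))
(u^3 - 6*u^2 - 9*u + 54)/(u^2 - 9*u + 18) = u + 3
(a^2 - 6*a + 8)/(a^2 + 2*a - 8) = (a - 4)/(a + 4)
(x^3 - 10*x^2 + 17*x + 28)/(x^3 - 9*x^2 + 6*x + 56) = (x + 1)/(x + 2)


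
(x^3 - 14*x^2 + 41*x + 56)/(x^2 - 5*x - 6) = (x^2 - 15*x + 56)/(x - 6)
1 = 1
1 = 1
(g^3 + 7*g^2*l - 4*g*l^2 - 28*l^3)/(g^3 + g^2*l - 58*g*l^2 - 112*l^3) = (g - 2*l)/(g - 8*l)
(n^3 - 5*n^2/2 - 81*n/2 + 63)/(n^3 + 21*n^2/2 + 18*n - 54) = (n - 7)/(n + 6)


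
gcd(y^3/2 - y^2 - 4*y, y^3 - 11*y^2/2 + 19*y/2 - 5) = 1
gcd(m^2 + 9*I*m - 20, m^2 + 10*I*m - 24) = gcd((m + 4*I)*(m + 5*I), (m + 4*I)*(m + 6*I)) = m + 4*I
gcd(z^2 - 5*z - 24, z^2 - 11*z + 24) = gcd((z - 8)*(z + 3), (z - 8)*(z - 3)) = z - 8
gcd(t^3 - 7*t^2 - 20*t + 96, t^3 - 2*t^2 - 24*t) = t + 4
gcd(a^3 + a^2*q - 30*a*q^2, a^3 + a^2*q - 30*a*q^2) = -a^3 - a^2*q + 30*a*q^2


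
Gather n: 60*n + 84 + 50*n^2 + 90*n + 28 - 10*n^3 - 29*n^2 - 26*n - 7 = -10*n^3 + 21*n^2 + 124*n + 105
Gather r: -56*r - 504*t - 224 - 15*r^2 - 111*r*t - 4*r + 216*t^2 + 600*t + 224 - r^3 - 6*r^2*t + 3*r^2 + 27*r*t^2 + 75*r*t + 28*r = -r^3 + r^2*(-6*t - 12) + r*(27*t^2 - 36*t - 32) + 216*t^2 + 96*t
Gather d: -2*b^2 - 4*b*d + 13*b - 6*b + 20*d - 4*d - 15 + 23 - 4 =-2*b^2 + 7*b + d*(16 - 4*b) + 4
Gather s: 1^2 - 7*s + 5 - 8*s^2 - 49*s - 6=-8*s^2 - 56*s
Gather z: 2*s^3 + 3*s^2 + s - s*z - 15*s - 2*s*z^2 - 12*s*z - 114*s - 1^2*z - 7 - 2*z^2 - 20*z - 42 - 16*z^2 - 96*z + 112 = 2*s^3 + 3*s^2 - 128*s + z^2*(-2*s - 18) + z*(-13*s - 117) + 63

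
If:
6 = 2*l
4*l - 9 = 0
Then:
No Solution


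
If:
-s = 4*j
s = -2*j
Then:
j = 0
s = 0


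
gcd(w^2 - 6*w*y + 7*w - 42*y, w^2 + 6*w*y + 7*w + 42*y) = w + 7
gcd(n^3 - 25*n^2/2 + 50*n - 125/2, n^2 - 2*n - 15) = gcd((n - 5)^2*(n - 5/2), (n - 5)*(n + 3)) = n - 5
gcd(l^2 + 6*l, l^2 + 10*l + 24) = l + 6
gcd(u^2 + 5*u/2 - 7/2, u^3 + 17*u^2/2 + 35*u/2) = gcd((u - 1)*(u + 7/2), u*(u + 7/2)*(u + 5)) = u + 7/2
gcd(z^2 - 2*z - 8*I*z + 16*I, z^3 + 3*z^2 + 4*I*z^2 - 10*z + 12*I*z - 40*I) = z - 2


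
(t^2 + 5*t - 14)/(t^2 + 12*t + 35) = (t - 2)/(t + 5)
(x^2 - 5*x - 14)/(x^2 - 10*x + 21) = (x + 2)/(x - 3)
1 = 1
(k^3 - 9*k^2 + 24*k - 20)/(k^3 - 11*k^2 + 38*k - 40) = (k - 2)/(k - 4)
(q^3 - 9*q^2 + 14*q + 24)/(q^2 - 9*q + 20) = (q^2 - 5*q - 6)/(q - 5)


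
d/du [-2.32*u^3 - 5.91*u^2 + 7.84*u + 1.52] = -6.96*u^2 - 11.82*u + 7.84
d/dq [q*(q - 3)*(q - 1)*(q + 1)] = 4*q^3 - 9*q^2 - 2*q + 3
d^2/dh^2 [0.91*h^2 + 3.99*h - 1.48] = 1.82000000000000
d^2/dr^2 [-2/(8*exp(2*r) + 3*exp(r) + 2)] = 2*(-2*(16*exp(r) + 3)^2*exp(r) + (32*exp(r) + 3)*(8*exp(2*r) + 3*exp(r) + 2))*exp(r)/(8*exp(2*r) + 3*exp(r) + 2)^3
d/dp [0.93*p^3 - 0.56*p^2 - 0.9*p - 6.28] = 2.79*p^2 - 1.12*p - 0.9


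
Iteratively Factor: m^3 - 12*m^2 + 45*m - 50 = (m - 2)*(m^2 - 10*m + 25) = (m - 5)*(m - 2)*(m - 5)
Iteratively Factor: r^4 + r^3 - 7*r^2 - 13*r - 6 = (r + 1)*(r^3 - 7*r - 6) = (r - 3)*(r + 1)*(r^2 + 3*r + 2) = (r - 3)*(r + 1)*(r + 2)*(r + 1)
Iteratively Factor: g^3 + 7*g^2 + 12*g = (g + 3)*(g^2 + 4*g) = g*(g + 3)*(g + 4)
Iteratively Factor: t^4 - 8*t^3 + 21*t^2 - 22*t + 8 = (t - 1)*(t^3 - 7*t^2 + 14*t - 8) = (t - 2)*(t - 1)*(t^2 - 5*t + 4) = (t - 4)*(t - 2)*(t - 1)*(t - 1)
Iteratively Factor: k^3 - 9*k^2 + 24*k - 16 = (k - 4)*(k^2 - 5*k + 4) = (k - 4)*(k - 1)*(k - 4)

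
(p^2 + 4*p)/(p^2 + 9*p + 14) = p*(p + 4)/(p^2 + 9*p + 14)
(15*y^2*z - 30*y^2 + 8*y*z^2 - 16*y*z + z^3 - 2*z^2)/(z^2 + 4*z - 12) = (15*y^2 + 8*y*z + z^2)/(z + 6)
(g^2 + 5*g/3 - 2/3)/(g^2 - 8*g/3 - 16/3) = (-3*g^2 - 5*g + 2)/(-3*g^2 + 8*g + 16)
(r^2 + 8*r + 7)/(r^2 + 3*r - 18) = (r^2 + 8*r + 7)/(r^2 + 3*r - 18)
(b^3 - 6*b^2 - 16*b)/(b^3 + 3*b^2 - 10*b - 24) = b*(b - 8)/(b^2 + b - 12)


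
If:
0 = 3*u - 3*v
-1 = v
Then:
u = -1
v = -1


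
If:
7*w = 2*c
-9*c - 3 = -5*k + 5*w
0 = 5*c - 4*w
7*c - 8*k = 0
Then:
No Solution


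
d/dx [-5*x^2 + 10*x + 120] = 10 - 10*x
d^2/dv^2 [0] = 0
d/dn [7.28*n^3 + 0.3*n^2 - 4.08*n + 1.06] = 21.84*n^2 + 0.6*n - 4.08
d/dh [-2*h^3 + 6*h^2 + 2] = 6*h*(2 - h)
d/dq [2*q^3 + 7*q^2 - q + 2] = 6*q^2 + 14*q - 1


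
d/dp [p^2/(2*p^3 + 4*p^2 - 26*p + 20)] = p*(-p^3 - 13*p + 20)/(2*(p^6 + 4*p^5 - 22*p^4 - 32*p^3 + 209*p^2 - 260*p + 100))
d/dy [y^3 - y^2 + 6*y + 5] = 3*y^2 - 2*y + 6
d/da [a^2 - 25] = 2*a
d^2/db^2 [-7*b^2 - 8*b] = -14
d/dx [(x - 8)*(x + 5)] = 2*x - 3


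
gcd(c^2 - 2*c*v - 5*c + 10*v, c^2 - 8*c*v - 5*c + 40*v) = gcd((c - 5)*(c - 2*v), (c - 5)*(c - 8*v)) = c - 5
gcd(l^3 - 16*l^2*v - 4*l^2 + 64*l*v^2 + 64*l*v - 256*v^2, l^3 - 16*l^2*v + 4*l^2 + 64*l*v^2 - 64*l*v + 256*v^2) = l^2 - 16*l*v + 64*v^2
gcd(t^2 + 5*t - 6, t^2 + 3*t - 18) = t + 6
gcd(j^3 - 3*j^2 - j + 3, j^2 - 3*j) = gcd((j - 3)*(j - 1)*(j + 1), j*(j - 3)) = j - 3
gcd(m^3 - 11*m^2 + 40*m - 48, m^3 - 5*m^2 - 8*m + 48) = m^2 - 8*m + 16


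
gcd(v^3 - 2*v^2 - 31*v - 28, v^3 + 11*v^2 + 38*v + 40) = v + 4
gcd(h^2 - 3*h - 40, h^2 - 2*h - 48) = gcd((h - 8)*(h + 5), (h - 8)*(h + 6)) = h - 8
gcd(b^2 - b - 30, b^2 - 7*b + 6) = b - 6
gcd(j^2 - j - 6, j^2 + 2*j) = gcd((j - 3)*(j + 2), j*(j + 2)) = j + 2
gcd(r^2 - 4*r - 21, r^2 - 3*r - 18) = r + 3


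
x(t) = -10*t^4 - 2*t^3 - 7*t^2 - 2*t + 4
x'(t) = -40*t^3 - 6*t^2 - 14*t - 2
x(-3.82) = -2108.40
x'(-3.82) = 2193.64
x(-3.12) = -944.74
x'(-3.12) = 1198.13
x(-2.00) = -164.00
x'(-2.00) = 322.00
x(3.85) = -2418.66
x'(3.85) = -2427.50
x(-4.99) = -6111.97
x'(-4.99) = 4888.52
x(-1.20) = -20.96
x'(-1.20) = 75.28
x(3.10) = -1052.57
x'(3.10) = -1294.70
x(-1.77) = -101.45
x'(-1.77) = 225.79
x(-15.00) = -501041.00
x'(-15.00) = 133858.00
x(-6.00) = -12764.00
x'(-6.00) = 8506.00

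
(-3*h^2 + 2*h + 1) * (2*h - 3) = -6*h^3 + 13*h^2 - 4*h - 3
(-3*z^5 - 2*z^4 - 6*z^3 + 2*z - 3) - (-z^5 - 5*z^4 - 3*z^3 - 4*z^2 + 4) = -2*z^5 + 3*z^4 - 3*z^3 + 4*z^2 + 2*z - 7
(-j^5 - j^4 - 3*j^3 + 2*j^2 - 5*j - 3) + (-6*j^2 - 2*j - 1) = -j^5 - j^4 - 3*j^3 - 4*j^2 - 7*j - 4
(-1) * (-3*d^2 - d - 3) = 3*d^2 + d + 3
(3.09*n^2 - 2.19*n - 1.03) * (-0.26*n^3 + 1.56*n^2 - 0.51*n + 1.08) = -0.8034*n^5 + 5.3898*n^4 - 4.7245*n^3 + 2.8473*n^2 - 1.8399*n - 1.1124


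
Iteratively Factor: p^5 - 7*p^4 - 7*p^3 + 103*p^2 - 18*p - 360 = (p - 4)*(p^4 - 3*p^3 - 19*p^2 + 27*p + 90) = (p - 4)*(p + 2)*(p^3 - 5*p^2 - 9*p + 45) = (p - 5)*(p - 4)*(p + 2)*(p^2 - 9) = (p - 5)*(p - 4)*(p + 2)*(p + 3)*(p - 3)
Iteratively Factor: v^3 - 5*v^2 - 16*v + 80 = (v - 4)*(v^2 - v - 20) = (v - 4)*(v + 4)*(v - 5)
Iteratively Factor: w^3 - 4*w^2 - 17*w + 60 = (w + 4)*(w^2 - 8*w + 15) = (w - 3)*(w + 4)*(w - 5)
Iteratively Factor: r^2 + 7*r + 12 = (r + 4)*(r + 3)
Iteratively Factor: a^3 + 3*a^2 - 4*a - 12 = (a - 2)*(a^2 + 5*a + 6) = (a - 2)*(a + 2)*(a + 3)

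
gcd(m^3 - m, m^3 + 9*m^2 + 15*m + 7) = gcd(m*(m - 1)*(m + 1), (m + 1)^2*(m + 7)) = m + 1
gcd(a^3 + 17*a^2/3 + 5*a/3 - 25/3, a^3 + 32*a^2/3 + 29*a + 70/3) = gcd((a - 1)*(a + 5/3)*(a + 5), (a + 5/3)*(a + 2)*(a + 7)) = a + 5/3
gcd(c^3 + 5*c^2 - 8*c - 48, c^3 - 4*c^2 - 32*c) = c + 4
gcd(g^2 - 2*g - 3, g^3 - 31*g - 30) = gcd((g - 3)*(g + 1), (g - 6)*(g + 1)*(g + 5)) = g + 1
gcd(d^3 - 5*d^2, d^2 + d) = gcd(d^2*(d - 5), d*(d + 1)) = d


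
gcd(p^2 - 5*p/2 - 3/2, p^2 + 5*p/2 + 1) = p + 1/2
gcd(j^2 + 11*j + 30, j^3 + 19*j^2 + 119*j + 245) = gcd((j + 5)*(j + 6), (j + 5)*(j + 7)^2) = j + 5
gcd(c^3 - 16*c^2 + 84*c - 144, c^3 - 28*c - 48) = c - 6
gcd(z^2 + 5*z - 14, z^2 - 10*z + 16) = z - 2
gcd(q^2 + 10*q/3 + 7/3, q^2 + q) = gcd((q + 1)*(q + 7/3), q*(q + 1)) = q + 1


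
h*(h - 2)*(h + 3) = h^3 + h^2 - 6*h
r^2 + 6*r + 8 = (r + 2)*(r + 4)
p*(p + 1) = p^2 + p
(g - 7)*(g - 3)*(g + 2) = g^3 - 8*g^2 + g + 42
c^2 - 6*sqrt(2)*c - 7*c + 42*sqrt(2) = (c - 7)*(c - 6*sqrt(2))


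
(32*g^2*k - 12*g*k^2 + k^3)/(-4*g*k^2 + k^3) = (-8*g + k)/k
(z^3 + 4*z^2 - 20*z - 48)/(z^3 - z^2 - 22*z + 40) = (z^2 + 8*z + 12)/(z^2 + 3*z - 10)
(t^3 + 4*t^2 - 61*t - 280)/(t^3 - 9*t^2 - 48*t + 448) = (t + 5)/(t - 8)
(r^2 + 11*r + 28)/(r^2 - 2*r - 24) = (r + 7)/(r - 6)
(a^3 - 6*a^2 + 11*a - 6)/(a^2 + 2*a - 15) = (a^2 - 3*a + 2)/(a + 5)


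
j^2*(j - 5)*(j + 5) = j^4 - 25*j^2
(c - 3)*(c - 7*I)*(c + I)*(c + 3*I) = c^4 - 3*c^3 - 3*I*c^3 + 25*c^2 + 9*I*c^2 - 75*c + 21*I*c - 63*I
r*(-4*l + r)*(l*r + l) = -4*l^2*r^2 - 4*l^2*r + l*r^3 + l*r^2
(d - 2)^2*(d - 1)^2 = d^4 - 6*d^3 + 13*d^2 - 12*d + 4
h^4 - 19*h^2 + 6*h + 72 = (h - 3)^2*(h + 2)*(h + 4)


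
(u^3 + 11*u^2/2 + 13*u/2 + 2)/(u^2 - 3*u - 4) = (u^2 + 9*u/2 + 2)/(u - 4)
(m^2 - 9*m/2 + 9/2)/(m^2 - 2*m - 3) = (m - 3/2)/(m + 1)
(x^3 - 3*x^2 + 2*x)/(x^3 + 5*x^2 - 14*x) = (x - 1)/(x + 7)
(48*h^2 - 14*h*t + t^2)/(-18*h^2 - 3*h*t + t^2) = (-8*h + t)/(3*h + t)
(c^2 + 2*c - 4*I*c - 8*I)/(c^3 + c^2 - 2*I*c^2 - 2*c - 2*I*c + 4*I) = (c - 4*I)/(c^2 - c*(1 + 2*I) + 2*I)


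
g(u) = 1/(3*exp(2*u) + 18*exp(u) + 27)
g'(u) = (-6*exp(2*u) - 18*exp(u))/(3*exp(2*u) + 18*exp(u) + 27)^2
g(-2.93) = 0.04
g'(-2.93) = -0.00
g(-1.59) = 0.03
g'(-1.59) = -0.00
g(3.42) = 0.00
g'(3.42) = -0.00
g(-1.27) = 0.03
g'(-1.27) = -0.01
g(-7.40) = 0.04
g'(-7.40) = -0.00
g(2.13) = 0.00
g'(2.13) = -0.00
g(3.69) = 0.00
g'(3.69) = -0.00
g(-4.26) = 0.04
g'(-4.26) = -0.00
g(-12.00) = 0.04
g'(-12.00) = 0.00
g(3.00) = 0.00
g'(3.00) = 0.00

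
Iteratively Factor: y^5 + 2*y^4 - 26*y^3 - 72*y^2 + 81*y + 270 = (y + 3)*(y^4 - y^3 - 23*y^2 - 3*y + 90) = (y + 3)^2*(y^3 - 4*y^2 - 11*y + 30) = (y - 2)*(y + 3)^2*(y^2 - 2*y - 15) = (y - 5)*(y - 2)*(y + 3)^2*(y + 3)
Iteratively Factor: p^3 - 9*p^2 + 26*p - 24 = (p - 4)*(p^2 - 5*p + 6) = (p - 4)*(p - 3)*(p - 2)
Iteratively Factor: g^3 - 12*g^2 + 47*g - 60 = (g - 3)*(g^2 - 9*g + 20) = (g - 5)*(g - 3)*(g - 4)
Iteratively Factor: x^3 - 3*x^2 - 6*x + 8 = (x + 2)*(x^2 - 5*x + 4) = (x - 4)*(x + 2)*(x - 1)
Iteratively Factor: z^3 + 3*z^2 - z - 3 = (z + 3)*(z^2 - 1) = (z + 1)*(z + 3)*(z - 1)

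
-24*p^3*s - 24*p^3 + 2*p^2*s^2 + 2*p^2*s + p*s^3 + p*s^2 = (-4*p + s)*(6*p + s)*(p*s + p)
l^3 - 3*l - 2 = (l - 2)*(l + 1)^2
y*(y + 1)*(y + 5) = y^3 + 6*y^2 + 5*y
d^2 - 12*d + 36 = (d - 6)^2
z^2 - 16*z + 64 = (z - 8)^2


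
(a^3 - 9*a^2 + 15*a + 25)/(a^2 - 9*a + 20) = (a^2 - 4*a - 5)/(a - 4)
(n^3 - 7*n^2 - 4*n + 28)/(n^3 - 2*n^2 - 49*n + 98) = (n + 2)/(n + 7)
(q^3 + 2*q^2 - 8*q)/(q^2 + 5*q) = (q^2 + 2*q - 8)/(q + 5)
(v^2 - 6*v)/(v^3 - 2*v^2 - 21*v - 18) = v/(v^2 + 4*v + 3)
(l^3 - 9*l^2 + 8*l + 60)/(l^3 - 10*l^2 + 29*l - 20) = (l^2 - 4*l - 12)/(l^2 - 5*l + 4)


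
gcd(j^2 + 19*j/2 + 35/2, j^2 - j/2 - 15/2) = j + 5/2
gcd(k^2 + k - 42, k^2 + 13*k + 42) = k + 7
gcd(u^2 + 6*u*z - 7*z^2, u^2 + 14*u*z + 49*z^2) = u + 7*z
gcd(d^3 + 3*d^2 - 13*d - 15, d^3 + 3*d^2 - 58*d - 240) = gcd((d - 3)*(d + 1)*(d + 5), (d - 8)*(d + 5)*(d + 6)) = d + 5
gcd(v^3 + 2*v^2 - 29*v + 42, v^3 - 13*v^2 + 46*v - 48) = v^2 - 5*v + 6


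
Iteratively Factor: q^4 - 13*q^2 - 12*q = (q - 4)*(q^3 + 4*q^2 + 3*q) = (q - 4)*(q + 3)*(q^2 + q) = (q - 4)*(q + 1)*(q + 3)*(q)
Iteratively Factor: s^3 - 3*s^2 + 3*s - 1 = (s - 1)*(s^2 - 2*s + 1) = (s - 1)^2*(s - 1)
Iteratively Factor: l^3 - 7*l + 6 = (l + 3)*(l^2 - 3*l + 2) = (l - 2)*(l + 3)*(l - 1)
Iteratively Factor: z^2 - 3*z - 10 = (z - 5)*(z + 2)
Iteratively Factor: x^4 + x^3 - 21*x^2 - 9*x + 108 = (x + 3)*(x^3 - 2*x^2 - 15*x + 36) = (x - 3)*(x + 3)*(x^2 + x - 12) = (x - 3)^2*(x + 3)*(x + 4)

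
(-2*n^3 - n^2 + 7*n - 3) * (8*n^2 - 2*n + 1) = -16*n^5 - 4*n^4 + 56*n^3 - 39*n^2 + 13*n - 3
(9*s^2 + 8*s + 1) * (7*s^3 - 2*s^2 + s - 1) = 63*s^5 + 38*s^4 - 3*s^2 - 7*s - 1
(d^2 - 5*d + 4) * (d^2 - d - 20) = d^4 - 6*d^3 - 11*d^2 + 96*d - 80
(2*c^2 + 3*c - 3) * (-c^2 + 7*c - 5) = -2*c^4 + 11*c^3 + 14*c^2 - 36*c + 15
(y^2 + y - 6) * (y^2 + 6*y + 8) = y^4 + 7*y^3 + 8*y^2 - 28*y - 48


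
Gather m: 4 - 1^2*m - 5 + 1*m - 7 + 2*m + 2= 2*m - 6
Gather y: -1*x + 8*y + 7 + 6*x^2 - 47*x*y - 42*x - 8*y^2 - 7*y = 6*x^2 - 43*x - 8*y^2 + y*(1 - 47*x) + 7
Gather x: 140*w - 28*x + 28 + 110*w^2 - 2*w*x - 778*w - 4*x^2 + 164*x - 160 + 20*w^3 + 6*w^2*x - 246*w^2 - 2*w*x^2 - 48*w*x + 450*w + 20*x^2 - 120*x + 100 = 20*w^3 - 136*w^2 - 188*w + x^2*(16 - 2*w) + x*(6*w^2 - 50*w + 16) - 32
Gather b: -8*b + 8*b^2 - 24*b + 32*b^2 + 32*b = 40*b^2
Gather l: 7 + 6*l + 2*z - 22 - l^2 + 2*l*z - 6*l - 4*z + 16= -l^2 + 2*l*z - 2*z + 1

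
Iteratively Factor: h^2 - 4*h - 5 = (h + 1)*(h - 5)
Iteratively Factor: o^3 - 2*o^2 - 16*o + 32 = (o - 4)*(o^2 + 2*o - 8) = (o - 4)*(o + 4)*(o - 2)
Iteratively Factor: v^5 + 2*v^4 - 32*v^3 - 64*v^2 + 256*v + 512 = (v + 4)*(v^4 - 2*v^3 - 24*v^2 + 32*v + 128) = (v - 4)*(v + 4)*(v^3 + 2*v^2 - 16*v - 32) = (v - 4)*(v + 4)^2*(v^2 - 2*v - 8) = (v - 4)^2*(v + 4)^2*(v + 2)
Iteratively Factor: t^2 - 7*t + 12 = (t - 4)*(t - 3)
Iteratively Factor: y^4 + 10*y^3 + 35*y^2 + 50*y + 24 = (y + 4)*(y^3 + 6*y^2 + 11*y + 6) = (y + 3)*(y + 4)*(y^2 + 3*y + 2) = (y + 1)*(y + 3)*(y + 4)*(y + 2)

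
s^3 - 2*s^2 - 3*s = s*(s - 3)*(s + 1)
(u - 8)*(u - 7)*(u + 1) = u^3 - 14*u^2 + 41*u + 56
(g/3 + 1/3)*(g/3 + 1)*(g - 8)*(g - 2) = g^4/9 - 2*g^3/3 - 7*g^2/3 + 34*g/9 + 16/3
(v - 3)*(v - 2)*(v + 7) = v^3 + 2*v^2 - 29*v + 42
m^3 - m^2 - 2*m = m*(m - 2)*(m + 1)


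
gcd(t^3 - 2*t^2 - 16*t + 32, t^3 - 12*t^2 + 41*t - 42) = t - 2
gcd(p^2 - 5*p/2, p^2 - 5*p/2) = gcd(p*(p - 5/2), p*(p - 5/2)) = p^2 - 5*p/2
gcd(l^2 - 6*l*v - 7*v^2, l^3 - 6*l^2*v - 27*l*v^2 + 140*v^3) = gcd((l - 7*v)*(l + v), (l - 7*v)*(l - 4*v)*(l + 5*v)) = -l + 7*v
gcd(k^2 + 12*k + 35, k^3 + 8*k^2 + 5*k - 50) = k + 5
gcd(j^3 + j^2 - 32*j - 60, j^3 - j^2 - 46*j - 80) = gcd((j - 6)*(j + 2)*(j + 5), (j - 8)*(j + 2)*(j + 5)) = j^2 + 7*j + 10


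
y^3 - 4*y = y*(y - 2)*(y + 2)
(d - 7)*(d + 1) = d^2 - 6*d - 7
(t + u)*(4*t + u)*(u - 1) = 4*t^2*u - 4*t^2 + 5*t*u^2 - 5*t*u + u^3 - u^2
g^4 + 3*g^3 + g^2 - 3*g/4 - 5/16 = (g - 1/2)*(g + 1/2)^2*(g + 5/2)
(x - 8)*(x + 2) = x^2 - 6*x - 16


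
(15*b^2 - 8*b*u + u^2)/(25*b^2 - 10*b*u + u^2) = (-3*b + u)/(-5*b + u)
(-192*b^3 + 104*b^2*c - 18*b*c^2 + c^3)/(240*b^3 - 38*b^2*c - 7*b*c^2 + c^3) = (-24*b^2 + 10*b*c - c^2)/(30*b^2 - b*c - c^2)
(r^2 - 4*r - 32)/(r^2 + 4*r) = (r - 8)/r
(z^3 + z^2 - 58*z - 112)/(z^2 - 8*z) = z + 9 + 14/z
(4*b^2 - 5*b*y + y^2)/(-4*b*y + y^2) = (-b + y)/y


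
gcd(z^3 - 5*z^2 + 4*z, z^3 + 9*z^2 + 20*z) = z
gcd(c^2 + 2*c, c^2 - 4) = c + 2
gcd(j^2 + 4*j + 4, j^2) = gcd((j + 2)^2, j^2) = 1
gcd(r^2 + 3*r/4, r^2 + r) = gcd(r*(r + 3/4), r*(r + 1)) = r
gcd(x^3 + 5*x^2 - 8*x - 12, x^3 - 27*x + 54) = x + 6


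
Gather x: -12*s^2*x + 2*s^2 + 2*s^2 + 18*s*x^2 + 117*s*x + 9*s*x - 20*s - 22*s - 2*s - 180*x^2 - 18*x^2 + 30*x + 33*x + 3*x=4*s^2 - 44*s + x^2*(18*s - 198) + x*(-12*s^2 + 126*s + 66)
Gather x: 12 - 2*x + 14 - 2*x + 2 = 28 - 4*x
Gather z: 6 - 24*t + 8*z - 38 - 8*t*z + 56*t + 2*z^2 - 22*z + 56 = 32*t + 2*z^2 + z*(-8*t - 14) + 24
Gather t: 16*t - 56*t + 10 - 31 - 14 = -40*t - 35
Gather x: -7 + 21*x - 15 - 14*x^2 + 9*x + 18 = -14*x^2 + 30*x - 4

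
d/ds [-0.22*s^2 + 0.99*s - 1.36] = 0.99 - 0.44*s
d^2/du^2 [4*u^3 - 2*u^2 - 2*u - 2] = 24*u - 4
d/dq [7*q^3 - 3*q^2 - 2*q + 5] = 21*q^2 - 6*q - 2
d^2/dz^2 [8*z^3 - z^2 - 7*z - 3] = 48*z - 2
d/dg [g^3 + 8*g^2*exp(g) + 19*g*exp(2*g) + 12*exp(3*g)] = 8*g^2*exp(g) + 3*g^2 + 38*g*exp(2*g) + 16*g*exp(g) + 36*exp(3*g) + 19*exp(2*g)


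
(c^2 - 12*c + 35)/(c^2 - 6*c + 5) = (c - 7)/(c - 1)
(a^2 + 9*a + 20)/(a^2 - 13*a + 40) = (a^2 + 9*a + 20)/(a^2 - 13*a + 40)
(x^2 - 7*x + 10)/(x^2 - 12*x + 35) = (x - 2)/(x - 7)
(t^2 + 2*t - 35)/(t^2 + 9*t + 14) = (t - 5)/(t + 2)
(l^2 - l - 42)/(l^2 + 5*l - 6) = (l - 7)/(l - 1)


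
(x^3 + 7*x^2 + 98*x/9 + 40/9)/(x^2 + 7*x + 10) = (x^2 + 2*x + 8/9)/(x + 2)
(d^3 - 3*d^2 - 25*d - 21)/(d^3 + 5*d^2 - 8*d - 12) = (d^2 - 4*d - 21)/(d^2 + 4*d - 12)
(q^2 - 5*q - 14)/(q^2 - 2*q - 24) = (-q^2 + 5*q + 14)/(-q^2 + 2*q + 24)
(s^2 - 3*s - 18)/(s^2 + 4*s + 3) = (s - 6)/(s + 1)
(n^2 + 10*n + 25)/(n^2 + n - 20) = (n + 5)/(n - 4)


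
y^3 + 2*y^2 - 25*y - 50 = (y - 5)*(y + 2)*(y + 5)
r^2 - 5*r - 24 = (r - 8)*(r + 3)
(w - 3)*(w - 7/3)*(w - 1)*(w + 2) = w^4 - 13*w^3/3 - w^2/3 + 53*w/3 - 14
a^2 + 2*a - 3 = (a - 1)*(a + 3)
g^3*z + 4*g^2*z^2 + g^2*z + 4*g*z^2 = g*(g + 4*z)*(g*z + z)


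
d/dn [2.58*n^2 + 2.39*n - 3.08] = 5.16*n + 2.39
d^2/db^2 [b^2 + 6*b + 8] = 2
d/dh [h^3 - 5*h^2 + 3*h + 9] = 3*h^2 - 10*h + 3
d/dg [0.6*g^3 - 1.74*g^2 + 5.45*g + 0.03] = 1.8*g^2 - 3.48*g + 5.45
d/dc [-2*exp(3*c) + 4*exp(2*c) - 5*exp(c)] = (-6*exp(2*c) + 8*exp(c) - 5)*exp(c)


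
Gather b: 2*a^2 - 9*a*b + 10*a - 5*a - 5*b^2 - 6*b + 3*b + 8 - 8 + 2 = 2*a^2 + 5*a - 5*b^2 + b*(-9*a - 3) + 2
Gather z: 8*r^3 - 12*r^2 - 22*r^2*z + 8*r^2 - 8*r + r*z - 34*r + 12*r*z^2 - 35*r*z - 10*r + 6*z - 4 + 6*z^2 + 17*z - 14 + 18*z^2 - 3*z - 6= 8*r^3 - 4*r^2 - 52*r + z^2*(12*r + 24) + z*(-22*r^2 - 34*r + 20) - 24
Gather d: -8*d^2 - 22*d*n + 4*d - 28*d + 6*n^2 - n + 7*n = -8*d^2 + d*(-22*n - 24) + 6*n^2 + 6*n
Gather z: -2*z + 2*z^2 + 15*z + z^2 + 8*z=3*z^2 + 21*z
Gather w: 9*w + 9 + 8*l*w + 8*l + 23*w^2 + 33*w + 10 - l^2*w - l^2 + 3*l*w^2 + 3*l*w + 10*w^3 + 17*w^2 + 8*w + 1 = -l^2 + 8*l + 10*w^3 + w^2*(3*l + 40) + w*(-l^2 + 11*l + 50) + 20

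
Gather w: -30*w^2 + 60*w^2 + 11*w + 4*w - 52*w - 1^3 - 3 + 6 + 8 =30*w^2 - 37*w + 10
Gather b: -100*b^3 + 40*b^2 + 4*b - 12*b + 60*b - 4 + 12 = -100*b^3 + 40*b^2 + 52*b + 8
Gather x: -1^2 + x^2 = x^2 - 1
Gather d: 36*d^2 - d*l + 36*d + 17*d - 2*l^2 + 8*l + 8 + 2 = 36*d^2 + d*(53 - l) - 2*l^2 + 8*l + 10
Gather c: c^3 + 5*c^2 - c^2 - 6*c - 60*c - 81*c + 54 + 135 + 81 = c^3 + 4*c^2 - 147*c + 270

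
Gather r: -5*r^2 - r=-5*r^2 - r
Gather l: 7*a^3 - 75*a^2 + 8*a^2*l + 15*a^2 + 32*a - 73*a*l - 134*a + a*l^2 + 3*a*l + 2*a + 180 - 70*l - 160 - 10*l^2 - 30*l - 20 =7*a^3 - 60*a^2 - 100*a + l^2*(a - 10) + l*(8*a^2 - 70*a - 100)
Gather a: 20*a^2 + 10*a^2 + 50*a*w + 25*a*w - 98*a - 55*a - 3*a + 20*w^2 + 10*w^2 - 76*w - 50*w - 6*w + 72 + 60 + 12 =30*a^2 + a*(75*w - 156) + 30*w^2 - 132*w + 144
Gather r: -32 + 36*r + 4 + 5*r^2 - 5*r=5*r^2 + 31*r - 28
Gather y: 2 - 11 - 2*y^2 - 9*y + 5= -2*y^2 - 9*y - 4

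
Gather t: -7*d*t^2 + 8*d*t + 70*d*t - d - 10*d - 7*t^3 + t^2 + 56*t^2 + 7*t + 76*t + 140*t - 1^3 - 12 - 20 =-11*d - 7*t^3 + t^2*(57 - 7*d) + t*(78*d + 223) - 33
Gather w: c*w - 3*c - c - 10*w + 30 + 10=-4*c + w*(c - 10) + 40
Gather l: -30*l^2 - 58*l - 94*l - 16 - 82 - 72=-30*l^2 - 152*l - 170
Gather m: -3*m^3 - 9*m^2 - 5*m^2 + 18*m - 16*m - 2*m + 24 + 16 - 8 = -3*m^3 - 14*m^2 + 32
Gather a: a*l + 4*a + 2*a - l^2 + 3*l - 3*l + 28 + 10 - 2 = a*(l + 6) - l^2 + 36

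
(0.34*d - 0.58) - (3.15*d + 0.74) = -2.81*d - 1.32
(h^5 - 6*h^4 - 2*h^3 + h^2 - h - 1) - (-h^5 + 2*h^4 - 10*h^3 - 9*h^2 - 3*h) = 2*h^5 - 8*h^4 + 8*h^3 + 10*h^2 + 2*h - 1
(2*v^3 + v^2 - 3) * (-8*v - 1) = -16*v^4 - 10*v^3 - v^2 + 24*v + 3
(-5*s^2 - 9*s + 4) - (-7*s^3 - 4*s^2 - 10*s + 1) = 7*s^3 - s^2 + s + 3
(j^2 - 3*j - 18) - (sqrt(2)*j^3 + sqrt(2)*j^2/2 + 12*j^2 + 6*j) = -sqrt(2)*j^3 - 11*j^2 - sqrt(2)*j^2/2 - 9*j - 18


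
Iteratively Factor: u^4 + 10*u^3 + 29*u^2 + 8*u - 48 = (u + 4)*(u^3 + 6*u^2 + 5*u - 12) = (u + 4)^2*(u^2 + 2*u - 3) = (u + 3)*(u + 4)^2*(u - 1)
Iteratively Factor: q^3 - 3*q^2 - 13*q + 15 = (q + 3)*(q^2 - 6*q + 5) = (q - 1)*(q + 3)*(q - 5)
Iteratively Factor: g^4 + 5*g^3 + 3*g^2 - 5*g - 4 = (g - 1)*(g^3 + 6*g^2 + 9*g + 4) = (g - 1)*(g + 1)*(g^2 + 5*g + 4) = (g - 1)*(g + 1)*(g + 4)*(g + 1)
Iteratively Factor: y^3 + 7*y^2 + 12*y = (y + 4)*(y^2 + 3*y) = (y + 3)*(y + 4)*(y)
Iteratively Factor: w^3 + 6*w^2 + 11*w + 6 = (w + 1)*(w^2 + 5*w + 6) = (w + 1)*(w + 3)*(w + 2)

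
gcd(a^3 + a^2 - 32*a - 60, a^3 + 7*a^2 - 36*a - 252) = a - 6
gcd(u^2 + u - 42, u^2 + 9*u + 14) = u + 7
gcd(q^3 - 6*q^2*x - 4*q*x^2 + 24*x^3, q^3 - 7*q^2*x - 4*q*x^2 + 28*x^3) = -q^2 + 4*x^2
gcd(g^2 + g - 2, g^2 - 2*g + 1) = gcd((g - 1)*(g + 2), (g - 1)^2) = g - 1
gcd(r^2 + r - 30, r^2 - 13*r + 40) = r - 5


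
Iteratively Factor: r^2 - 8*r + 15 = (r - 5)*(r - 3)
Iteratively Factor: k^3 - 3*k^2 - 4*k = (k)*(k^2 - 3*k - 4) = k*(k + 1)*(k - 4)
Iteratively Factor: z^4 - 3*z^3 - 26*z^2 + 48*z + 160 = (z - 5)*(z^3 + 2*z^2 - 16*z - 32) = (z - 5)*(z + 4)*(z^2 - 2*z - 8) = (z - 5)*(z - 4)*(z + 4)*(z + 2)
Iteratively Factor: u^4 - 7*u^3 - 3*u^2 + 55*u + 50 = (u + 2)*(u^3 - 9*u^2 + 15*u + 25) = (u - 5)*(u + 2)*(u^2 - 4*u - 5) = (u - 5)*(u + 1)*(u + 2)*(u - 5)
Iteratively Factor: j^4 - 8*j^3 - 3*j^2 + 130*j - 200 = (j - 5)*(j^3 - 3*j^2 - 18*j + 40) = (j - 5)*(j - 2)*(j^2 - j - 20) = (j - 5)^2*(j - 2)*(j + 4)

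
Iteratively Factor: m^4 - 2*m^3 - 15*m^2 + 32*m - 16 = (m - 1)*(m^3 - m^2 - 16*m + 16) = (m - 4)*(m - 1)*(m^2 + 3*m - 4) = (m - 4)*(m - 1)*(m + 4)*(m - 1)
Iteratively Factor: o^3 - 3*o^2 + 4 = (o - 2)*(o^2 - o - 2) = (o - 2)^2*(o + 1)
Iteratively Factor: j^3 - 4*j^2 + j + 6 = (j + 1)*(j^2 - 5*j + 6) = (j - 3)*(j + 1)*(j - 2)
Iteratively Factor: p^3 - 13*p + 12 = (p - 3)*(p^2 + 3*p - 4) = (p - 3)*(p + 4)*(p - 1)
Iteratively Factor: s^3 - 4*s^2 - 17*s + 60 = (s + 4)*(s^2 - 8*s + 15) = (s - 3)*(s + 4)*(s - 5)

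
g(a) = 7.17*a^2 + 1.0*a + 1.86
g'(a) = 14.34*a + 1.0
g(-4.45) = 139.39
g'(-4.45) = -62.81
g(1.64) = 22.78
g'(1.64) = 24.52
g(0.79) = 7.12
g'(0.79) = 12.33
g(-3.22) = 72.98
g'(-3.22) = -45.17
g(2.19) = 38.44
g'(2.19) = 32.40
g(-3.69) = 95.80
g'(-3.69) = -51.91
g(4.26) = 136.24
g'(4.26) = 62.09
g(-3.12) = 68.54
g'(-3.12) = -43.74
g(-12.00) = 1022.34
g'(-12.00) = -171.08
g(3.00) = 69.39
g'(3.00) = 44.02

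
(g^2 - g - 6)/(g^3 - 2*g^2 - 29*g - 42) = (g - 3)/(g^2 - 4*g - 21)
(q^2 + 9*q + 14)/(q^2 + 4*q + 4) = (q + 7)/(q + 2)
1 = 1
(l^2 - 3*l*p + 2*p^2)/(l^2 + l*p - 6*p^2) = (l - p)/(l + 3*p)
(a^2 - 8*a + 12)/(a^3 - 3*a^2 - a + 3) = (a^2 - 8*a + 12)/(a^3 - 3*a^2 - a + 3)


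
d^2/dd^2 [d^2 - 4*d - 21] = 2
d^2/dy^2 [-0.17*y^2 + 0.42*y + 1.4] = -0.340000000000000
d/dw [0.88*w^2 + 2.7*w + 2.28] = 1.76*w + 2.7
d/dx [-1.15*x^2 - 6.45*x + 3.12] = -2.3*x - 6.45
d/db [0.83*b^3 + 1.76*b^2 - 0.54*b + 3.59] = 2.49*b^2 + 3.52*b - 0.54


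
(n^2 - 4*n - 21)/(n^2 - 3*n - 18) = (n - 7)/(n - 6)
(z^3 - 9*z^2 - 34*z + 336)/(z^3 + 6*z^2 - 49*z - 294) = (z - 8)/(z + 7)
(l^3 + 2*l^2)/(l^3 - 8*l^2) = (l + 2)/(l - 8)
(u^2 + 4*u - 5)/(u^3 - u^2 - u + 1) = (u + 5)/(u^2 - 1)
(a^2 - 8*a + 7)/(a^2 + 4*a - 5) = (a - 7)/(a + 5)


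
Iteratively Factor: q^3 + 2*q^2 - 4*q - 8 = (q + 2)*(q^2 - 4) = (q + 2)^2*(q - 2)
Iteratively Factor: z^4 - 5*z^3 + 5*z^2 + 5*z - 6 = (z + 1)*(z^3 - 6*z^2 + 11*z - 6) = (z - 3)*(z + 1)*(z^2 - 3*z + 2) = (z - 3)*(z - 1)*(z + 1)*(z - 2)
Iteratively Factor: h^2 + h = (h)*(h + 1)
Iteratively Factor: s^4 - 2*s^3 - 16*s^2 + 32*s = (s)*(s^3 - 2*s^2 - 16*s + 32) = s*(s - 2)*(s^2 - 16) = s*(s - 2)*(s + 4)*(s - 4)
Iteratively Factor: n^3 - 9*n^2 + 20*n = (n - 4)*(n^2 - 5*n) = (n - 5)*(n - 4)*(n)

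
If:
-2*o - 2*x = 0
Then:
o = -x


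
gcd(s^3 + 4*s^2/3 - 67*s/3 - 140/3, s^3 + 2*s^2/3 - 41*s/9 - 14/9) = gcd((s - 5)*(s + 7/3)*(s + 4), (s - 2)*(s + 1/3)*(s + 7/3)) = s + 7/3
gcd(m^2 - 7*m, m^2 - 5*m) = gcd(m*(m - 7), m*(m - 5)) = m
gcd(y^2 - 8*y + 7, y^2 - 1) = y - 1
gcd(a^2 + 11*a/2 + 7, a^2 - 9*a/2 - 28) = a + 7/2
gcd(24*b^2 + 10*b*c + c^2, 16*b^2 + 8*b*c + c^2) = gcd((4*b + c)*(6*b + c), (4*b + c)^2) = 4*b + c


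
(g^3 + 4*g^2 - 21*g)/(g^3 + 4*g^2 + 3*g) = (g^2 + 4*g - 21)/(g^2 + 4*g + 3)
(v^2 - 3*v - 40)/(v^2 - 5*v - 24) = (v + 5)/(v + 3)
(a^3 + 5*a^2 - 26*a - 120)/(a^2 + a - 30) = a + 4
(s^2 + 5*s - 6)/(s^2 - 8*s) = (s^2 + 5*s - 6)/(s*(s - 8))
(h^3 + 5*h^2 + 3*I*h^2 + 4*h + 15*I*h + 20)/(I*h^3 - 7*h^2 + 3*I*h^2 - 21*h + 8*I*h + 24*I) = (-I*h^2 + h*(4 - 5*I) + 20)/(h^2 + h*(3 + 8*I) + 24*I)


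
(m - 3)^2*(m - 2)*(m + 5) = m^4 - 3*m^3 - 19*m^2 + 87*m - 90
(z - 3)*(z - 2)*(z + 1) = z^3 - 4*z^2 + z + 6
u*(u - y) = u^2 - u*y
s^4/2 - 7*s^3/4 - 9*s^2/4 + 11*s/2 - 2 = (s/2 + 1)*(s - 4)*(s - 1)*(s - 1/2)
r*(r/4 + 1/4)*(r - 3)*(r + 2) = r^4/4 - 7*r^2/4 - 3*r/2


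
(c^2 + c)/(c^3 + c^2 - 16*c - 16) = c/(c^2 - 16)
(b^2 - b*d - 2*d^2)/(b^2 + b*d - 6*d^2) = (b + d)/(b + 3*d)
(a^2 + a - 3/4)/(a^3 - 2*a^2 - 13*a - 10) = (-a^2 - a + 3/4)/(-a^3 + 2*a^2 + 13*a + 10)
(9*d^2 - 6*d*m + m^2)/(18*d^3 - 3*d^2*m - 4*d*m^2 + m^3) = 1/(2*d + m)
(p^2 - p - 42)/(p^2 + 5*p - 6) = (p - 7)/(p - 1)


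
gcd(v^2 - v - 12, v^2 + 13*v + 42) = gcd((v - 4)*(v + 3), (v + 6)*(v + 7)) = 1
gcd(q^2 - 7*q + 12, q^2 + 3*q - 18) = q - 3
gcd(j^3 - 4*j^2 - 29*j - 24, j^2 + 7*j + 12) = j + 3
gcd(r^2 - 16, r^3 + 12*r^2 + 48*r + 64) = r + 4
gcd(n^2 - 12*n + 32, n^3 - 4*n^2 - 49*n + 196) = n - 4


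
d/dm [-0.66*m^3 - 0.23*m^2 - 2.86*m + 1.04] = -1.98*m^2 - 0.46*m - 2.86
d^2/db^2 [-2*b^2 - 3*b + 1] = -4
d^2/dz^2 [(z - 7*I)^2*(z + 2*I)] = 6*z - 24*I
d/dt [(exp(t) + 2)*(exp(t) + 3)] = (2*exp(t) + 5)*exp(t)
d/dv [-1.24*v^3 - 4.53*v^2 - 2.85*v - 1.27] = -3.72*v^2 - 9.06*v - 2.85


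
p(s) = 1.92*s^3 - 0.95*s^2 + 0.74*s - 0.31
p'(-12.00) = 852.98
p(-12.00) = -3463.75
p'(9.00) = 450.20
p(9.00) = 1329.08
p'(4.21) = 94.83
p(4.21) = 129.23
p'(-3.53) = 79.22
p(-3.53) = -99.22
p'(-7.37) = 327.61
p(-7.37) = -825.97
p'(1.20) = 6.75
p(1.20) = 2.53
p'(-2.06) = 29.10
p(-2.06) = -22.65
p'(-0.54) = 3.45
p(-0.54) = -1.29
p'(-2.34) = 36.73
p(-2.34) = -31.84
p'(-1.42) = 15.05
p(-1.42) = -8.77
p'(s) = 5.76*s^2 - 1.9*s + 0.74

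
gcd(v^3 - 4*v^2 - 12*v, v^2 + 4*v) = v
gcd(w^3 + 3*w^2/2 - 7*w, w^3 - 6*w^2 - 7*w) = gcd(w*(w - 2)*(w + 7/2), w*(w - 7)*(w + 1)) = w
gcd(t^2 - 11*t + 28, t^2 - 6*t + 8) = t - 4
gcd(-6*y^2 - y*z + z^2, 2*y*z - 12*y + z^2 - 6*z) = 2*y + z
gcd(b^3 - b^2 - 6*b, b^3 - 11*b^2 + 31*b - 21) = b - 3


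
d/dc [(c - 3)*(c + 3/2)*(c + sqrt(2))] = 3*c^2 - 3*c + 2*sqrt(2)*c - 9/2 - 3*sqrt(2)/2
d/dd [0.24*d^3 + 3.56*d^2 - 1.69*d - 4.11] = 0.72*d^2 + 7.12*d - 1.69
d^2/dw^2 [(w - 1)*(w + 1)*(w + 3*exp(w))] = 3*w^2*exp(w) + 12*w*exp(w) + 6*w + 3*exp(w)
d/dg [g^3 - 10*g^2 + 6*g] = 3*g^2 - 20*g + 6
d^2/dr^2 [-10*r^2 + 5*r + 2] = -20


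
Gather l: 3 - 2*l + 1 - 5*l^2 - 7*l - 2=-5*l^2 - 9*l + 2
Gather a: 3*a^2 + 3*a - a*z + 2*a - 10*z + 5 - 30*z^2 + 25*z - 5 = 3*a^2 + a*(5 - z) - 30*z^2 + 15*z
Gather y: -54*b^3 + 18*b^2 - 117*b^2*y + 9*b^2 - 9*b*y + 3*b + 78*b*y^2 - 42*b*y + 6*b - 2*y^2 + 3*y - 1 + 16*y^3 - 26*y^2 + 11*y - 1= -54*b^3 + 27*b^2 + 9*b + 16*y^3 + y^2*(78*b - 28) + y*(-117*b^2 - 51*b + 14) - 2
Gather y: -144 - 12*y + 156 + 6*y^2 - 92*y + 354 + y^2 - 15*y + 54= 7*y^2 - 119*y + 420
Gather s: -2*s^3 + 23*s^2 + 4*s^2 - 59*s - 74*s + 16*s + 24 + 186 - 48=-2*s^3 + 27*s^2 - 117*s + 162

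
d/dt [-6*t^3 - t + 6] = -18*t^2 - 1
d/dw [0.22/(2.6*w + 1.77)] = -0.572/(2.6*w + 1.77)^2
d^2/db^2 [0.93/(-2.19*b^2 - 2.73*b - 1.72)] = (8.920746*b^2 + 11.120382*b - 0.93*(4.38*b + 2.73)*(8.76*b + 5.46) + 7.006248)/(2.19*b^2 + 2.73*b + 1.72)^3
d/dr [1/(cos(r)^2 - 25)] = 2*sin(r)*cos(r)/(cos(r)^2 - 25)^2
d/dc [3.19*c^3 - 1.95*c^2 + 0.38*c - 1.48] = 9.57*c^2 - 3.9*c + 0.38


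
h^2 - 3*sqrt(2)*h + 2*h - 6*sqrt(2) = (h + 2)*(h - 3*sqrt(2))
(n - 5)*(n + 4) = n^2 - n - 20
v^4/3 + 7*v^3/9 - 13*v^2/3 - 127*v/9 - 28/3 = (v/3 + 1)*(v - 4)*(v + 1)*(v + 7/3)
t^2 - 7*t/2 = t*(t - 7/2)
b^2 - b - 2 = (b - 2)*(b + 1)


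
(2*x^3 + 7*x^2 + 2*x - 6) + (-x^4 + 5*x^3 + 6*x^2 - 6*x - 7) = -x^4 + 7*x^3 + 13*x^2 - 4*x - 13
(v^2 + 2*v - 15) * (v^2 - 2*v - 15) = v^4 - 34*v^2 + 225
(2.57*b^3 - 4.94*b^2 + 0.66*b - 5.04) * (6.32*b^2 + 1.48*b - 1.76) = 16.2424*b^5 - 27.4172*b^4 - 7.6632*b^3 - 22.1816*b^2 - 8.6208*b + 8.8704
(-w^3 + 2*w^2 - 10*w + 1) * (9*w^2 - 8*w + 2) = -9*w^5 + 26*w^4 - 108*w^3 + 93*w^2 - 28*w + 2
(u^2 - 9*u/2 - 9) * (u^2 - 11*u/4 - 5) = u^4 - 29*u^3/4 - 13*u^2/8 + 189*u/4 + 45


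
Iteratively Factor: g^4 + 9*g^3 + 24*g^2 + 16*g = (g + 4)*(g^3 + 5*g^2 + 4*g) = (g + 1)*(g + 4)*(g^2 + 4*g) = (g + 1)*(g + 4)^2*(g)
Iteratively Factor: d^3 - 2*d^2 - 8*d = (d)*(d^2 - 2*d - 8) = d*(d - 4)*(d + 2)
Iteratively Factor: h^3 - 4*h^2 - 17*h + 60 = (h - 3)*(h^2 - h - 20) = (h - 3)*(h + 4)*(h - 5)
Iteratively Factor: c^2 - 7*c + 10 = (c - 5)*(c - 2)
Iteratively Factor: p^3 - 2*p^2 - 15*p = (p - 5)*(p^2 + 3*p) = p*(p - 5)*(p + 3)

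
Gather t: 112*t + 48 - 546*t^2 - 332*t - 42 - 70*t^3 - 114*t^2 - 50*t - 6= -70*t^3 - 660*t^2 - 270*t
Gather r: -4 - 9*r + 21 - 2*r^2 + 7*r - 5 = -2*r^2 - 2*r + 12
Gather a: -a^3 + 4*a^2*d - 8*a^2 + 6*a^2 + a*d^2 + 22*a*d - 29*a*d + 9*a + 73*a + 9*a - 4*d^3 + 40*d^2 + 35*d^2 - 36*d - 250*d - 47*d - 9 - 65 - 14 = -a^3 + a^2*(4*d - 2) + a*(d^2 - 7*d + 91) - 4*d^3 + 75*d^2 - 333*d - 88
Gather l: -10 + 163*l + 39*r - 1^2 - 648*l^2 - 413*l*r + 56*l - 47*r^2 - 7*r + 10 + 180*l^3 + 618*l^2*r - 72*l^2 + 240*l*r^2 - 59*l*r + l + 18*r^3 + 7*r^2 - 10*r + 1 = 180*l^3 + l^2*(618*r - 720) + l*(240*r^2 - 472*r + 220) + 18*r^3 - 40*r^2 + 22*r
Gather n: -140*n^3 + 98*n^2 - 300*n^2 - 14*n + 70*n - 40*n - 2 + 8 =-140*n^3 - 202*n^2 + 16*n + 6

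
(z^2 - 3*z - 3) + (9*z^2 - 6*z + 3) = 10*z^2 - 9*z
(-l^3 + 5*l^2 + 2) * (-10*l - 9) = 10*l^4 - 41*l^3 - 45*l^2 - 20*l - 18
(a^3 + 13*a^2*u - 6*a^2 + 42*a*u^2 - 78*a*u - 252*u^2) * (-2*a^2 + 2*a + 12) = -2*a^5 - 26*a^4*u + 14*a^4 - 84*a^3*u^2 + 182*a^3*u + 588*a^2*u^2 - 72*a^2 - 936*a*u - 3024*u^2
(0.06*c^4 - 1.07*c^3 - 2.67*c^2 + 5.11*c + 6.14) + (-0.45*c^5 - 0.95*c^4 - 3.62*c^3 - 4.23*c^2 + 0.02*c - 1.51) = -0.45*c^5 - 0.89*c^4 - 4.69*c^3 - 6.9*c^2 + 5.13*c + 4.63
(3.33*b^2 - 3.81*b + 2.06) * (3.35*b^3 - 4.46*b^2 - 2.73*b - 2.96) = 11.1555*b^5 - 27.6153*b^4 + 14.8027*b^3 - 8.6431*b^2 + 5.6538*b - 6.0976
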